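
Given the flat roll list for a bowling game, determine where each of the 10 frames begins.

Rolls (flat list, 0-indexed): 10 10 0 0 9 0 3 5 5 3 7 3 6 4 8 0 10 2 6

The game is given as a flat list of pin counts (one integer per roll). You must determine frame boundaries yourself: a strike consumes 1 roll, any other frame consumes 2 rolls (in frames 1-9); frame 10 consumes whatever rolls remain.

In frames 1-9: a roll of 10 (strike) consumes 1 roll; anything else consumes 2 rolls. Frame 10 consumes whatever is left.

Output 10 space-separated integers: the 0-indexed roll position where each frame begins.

Frame 1 starts at roll index 0: roll=10 (strike), consumes 1 roll
Frame 2 starts at roll index 1: roll=10 (strike), consumes 1 roll
Frame 3 starts at roll index 2: rolls=0,0 (sum=0), consumes 2 rolls
Frame 4 starts at roll index 4: rolls=9,0 (sum=9), consumes 2 rolls
Frame 5 starts at roll index 6: rolls=3,5 (sum=8), consumes 2 rolls
Frame 6 starts at roll index 8: rolls=5,3 (sum=8), consumes 2 rolls
Frame 7 starts at roll index 10: rolls=7,3 (sum=10), consumes 2 rolls
Frame 8 starts at roll index 12: rolls=6,4 (sum=10), consumes 2 rolls
Frame 9 starts at roll index 14: rolls=8,0 (sum=8), consumes 2 rolls
Frame 10 starts at roll index 16: 3 remaining rolls

Answer: 0 1 2 4 6 8 10 12 14 16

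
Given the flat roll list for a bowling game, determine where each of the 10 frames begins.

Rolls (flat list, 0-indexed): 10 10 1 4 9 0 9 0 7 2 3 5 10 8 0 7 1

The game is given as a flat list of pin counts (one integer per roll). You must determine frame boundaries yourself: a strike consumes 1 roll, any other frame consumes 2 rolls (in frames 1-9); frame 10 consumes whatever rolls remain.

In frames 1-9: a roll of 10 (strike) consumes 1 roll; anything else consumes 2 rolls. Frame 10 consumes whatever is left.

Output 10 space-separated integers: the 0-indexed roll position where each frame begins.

Answer: 0 1 2 4 6 8 10 12 13 15

Derivation:
Frame 1 starts at roll index 0: roll=10 (strike), consumes 1 roll
Frame 2 starts at roll index 1: roll=10 (strike), consumes 1 roll
Frame 3 starts at roll index 2: rolls=1,4 (sum=5), consumes 2 rolls
Frame 4 starts at roll index 4: rolls=9,0 (sum=9), consumes 2 rolls
Frame 5 starts at roll index 6: rolls=9,0 (sum=9), consumes 2 rolls
Frame 6 starts at roll index 8: rolls=7,2 (sum=9), consumes 2 rolls
Frame 7 starts at roll index 10: rolls=3,5 (sum=8), consumes 2 rolls
Frame 8 starts at roll index 12: roll=10 (strike), consumes 1 roll
Frame 9 starts at roll index 13: rolls=8,0 (sum=8), consumes 2 rolls
Frame 10 starts at roll index 15: 2 remaining rolls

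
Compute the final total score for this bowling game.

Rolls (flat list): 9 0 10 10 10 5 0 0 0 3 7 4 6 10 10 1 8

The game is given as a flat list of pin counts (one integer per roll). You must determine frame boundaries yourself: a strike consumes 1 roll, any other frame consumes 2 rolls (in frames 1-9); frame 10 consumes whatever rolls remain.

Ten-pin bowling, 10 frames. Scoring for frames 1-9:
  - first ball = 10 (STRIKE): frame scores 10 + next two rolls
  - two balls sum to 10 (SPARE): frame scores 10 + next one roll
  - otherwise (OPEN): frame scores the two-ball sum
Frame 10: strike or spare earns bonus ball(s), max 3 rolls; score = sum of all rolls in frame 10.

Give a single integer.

Frame 1: OPEN (9+0=9). Cumulative: 9
Frame 2: STRIKE. 10 + next two rolls (10+10) = 30. Cumulative: 39
Frame 3: STRIKE. 10 + next two rolls (10+5) = 25. Cumulative: 64
Frame 4: STRIKE. 10 + next two rolls (5+0) = 15. Cumulative: 79
Frame 5: OPEN (5+0=5). Cumulative: 84
Frame 6: OPEN (0+0=0). Cumulative: 84
Frame 7: SPARE (3+7=10). 10 + next roll (4) = 14. Cumulative: 98
Frame 8: SPARE (4+6=10). 10 + next roll (10) = 20. Cumulative: 118
Frame 9: STRIKE. 10 + next two rolls (10+1) = 21. Cumulative: 139
Frame 10: STRIKE. Sum of all frame-10 rolls (10+1+8) = 19. Cumulative: 158

Answer: 158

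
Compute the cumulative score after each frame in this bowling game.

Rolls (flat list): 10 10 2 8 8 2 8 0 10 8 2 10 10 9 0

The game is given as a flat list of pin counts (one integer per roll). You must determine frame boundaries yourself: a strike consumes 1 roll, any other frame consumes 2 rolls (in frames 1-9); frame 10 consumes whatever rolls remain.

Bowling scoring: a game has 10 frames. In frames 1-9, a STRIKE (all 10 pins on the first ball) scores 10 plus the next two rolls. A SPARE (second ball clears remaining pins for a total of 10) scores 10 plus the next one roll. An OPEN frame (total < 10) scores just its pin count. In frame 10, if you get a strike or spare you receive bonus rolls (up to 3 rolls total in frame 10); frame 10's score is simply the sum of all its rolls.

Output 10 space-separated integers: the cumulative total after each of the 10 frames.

Frame 1: STRIKE. 10 + next two rolls (10+2) = 22. Cumulative: 22
Frame 2: STRIKE. 10 + next two rolls (2+8) = 20. Cumulative: 42
Frame 3: SPARE (2+8=10). 10 + next roll (8) = 18. Cumulative: 60
Frame 4: SPARE (8+2=10). 10 + next roll (8) = 18. Cumulative: 78
Frame 5: OPEN (8+0=8). Cumulative: 86
Frame 6: STRIKE. 10 + next two rolls (8+2) = 20. Cumulative: 106
Frame 7: SPARE (8+2=10). 10 + next roll (10) = 20. Cumulative: 126
Frame 8: STRIKE. 10 + next two rolls (10+9) = 29. Cumulative: 155
Frame 9: STRIKE. 10 + next two rolls (9+0) = 19. Cumulative: 174
Frame 10: OPEN. Sum of all frame-10 rolls (9+0) = 9. Cumulative: 183

Answer: 22 42 60 78 86 106 126 155 174 183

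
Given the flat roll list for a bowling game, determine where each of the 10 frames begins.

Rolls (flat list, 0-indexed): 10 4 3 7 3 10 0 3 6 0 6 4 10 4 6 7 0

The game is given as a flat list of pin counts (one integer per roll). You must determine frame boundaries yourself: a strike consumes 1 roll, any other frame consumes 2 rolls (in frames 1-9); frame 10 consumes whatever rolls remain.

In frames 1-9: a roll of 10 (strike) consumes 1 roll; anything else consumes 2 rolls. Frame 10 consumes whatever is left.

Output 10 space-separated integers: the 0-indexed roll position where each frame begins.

Answer: 0 1 3 5 6 8 10 12 13 15

Derivation:
Frame 1 starts at roll index 0: roll=10 (strike), consumes 1 roll
Frame 2 starts at roll index 1: rolls=4,3 (sum=7), consumes 2 rolls
Frame 3 starts at roll index 3: rolls=7,3 (sum=10), consumes 2 rolls
Frame 4 starts at roll index 5: roll=10 (strike), consumes 1 roll
Frame 5 starts at roll index 6: rolls=0,3 (sum=3), consumes 2 rolls
Frame 6 starts at roll index 8: rolls=6,0 (sum=6), consumes 2 rolls
Frame 7 starts at roll index 10: rolls=6,4 (sum=10), consumes 2 rolls
Frame 8 starts at roll index 12: roll=10 (strike), consumes 1 roll
Frame 9 starts at roll index 13: rolls=4,6 (sum=10), consumes 2 rolls
Frame 10 starts at roll index 15: 2 remaining rolls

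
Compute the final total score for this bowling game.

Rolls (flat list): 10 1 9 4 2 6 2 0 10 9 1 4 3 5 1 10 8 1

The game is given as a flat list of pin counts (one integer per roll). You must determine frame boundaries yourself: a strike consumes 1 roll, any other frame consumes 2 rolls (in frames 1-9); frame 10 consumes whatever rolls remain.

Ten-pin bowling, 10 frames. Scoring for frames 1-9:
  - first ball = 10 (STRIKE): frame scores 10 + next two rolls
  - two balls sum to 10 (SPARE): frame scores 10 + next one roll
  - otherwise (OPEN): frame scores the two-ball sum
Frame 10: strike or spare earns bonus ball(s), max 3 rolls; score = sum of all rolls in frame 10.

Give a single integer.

Frame 1: STRIKE. 10 + next two rolls (1+9) = 20. Cumulative: 20
Frame 2: SPARE (1+9=10). 10 + next roll (4) = 14. Cumulative: 34
Frame 3: OPEN (4+2=6). Cumulative: 40
Frame 4: OPEN (6+2=8). Cumulative: 48
Frame 5: SPARE (0+10=10). 10 + next roll (9) = 19. Cumulative: 67
Frame 6: SPARE (9+1=10). 10 + next roll (4) = 14. Cumulative: 81
Frame 7: OPEN (4+3=7). Cumulative: 88
Frame 8: OPEN (5+1=6). Cumulative: 94
Frame 9: STRIKE. 10 + next two rolls (8+1) = 19. Cumulative: 113
Frame 10: OPEN. Sum of all frame-10 rolls (8+1) = 9. Cumulative: 122

Answer: 122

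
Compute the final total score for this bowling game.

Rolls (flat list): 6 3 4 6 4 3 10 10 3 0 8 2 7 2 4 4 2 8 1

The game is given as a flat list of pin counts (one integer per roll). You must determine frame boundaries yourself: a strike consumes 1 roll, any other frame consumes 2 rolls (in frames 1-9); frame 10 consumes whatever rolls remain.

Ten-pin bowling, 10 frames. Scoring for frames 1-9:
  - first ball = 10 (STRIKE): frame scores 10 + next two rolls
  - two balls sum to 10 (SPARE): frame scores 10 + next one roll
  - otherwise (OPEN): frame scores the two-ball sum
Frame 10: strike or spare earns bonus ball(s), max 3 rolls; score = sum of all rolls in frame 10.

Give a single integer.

Answer: 114

Derivation:
Frame 1: OPEN (6+3=9). Cumulative: 9
Frame 2: SPARE (4+6=10). 10 + next roll (4) = 14. Cumulative: 23
Frame 3: OPEN (4+3=7). Cumulative: 30
Frame 4: STRIKE. 10 + next two rolls (10+3) = 23. Cumulative: 53
Frame 5: STRIKE. 10 + next two rolls (3+0) = 13. Cumulative: 66
Frame 6: OPEN (3+0=3). Cumulative: 69
Frame 7: SPARE (8+2=10). 10 + next roll (7) = 17. Cumulative: 86
Frame 8: OPEN (7+2=9). Cumulative: 95
Frame 9: OPEN (4+4=8). Cumulative: 103
Frame 10: SPARE. Sum of all frame-10 rolls (2+8+1) = 11. Cumulative: 114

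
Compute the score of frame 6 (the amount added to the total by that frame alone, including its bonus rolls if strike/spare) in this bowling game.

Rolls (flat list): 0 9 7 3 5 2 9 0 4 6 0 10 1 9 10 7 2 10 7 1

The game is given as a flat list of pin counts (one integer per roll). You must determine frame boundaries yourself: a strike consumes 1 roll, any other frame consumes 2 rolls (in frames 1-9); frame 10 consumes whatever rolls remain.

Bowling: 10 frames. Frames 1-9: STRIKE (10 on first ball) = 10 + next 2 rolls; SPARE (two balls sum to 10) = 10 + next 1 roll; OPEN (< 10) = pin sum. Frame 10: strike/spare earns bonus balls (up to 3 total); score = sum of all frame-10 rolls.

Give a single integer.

Answer: 11

Derivation:
Frame 1: OPEN (0+9=9). Cumulative: 9
Frame 2: SPARE (7+3=10). 10 + next roll (5) = 15. Cumulative: 24
Frame 3: OPEN (5+2=7). Cumulative: 31
Frame 4: OPEN (9+0=9). Cumulative: 40
Frame 5: SPARE (4+6=10). 10 + next roll (0) = 10. Cumulative: 50
Frame 6: SPARE (0+10=10). 10 + next roll (1) = 11. Cumulative: 61
Frame 7: SPARE (1+9=10). 10 + next roll (10) = 20. Cumulative: 81
Frame 8: STRIKE. 10 + next two rolls (7+2) = 19. Cumulative: 100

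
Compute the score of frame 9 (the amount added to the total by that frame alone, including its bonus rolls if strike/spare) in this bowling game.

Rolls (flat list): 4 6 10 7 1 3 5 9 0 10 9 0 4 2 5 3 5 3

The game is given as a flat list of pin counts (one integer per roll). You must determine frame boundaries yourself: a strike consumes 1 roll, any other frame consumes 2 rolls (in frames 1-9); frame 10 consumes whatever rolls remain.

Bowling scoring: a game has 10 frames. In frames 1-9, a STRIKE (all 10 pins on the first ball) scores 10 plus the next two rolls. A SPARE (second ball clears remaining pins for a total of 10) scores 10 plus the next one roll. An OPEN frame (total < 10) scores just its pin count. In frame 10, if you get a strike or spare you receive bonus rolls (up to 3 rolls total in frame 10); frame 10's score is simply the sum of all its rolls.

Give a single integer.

Answer: 8

Derivation:
Frame 1: SPARE (4+6=10). 10 + next roll (10) = 20. Cumulative: 20
Frame 2: STRIKE. 10 + next two rolls (7+1) = 18. Cumulative: 38
Frame 3: OPEN (7+1=8). Cumulative: 46
Frame 4: OPEN (3+5=8). Cumulative: 54
Frame 5: OPEN (9+0=9). Cumulative: 63
Frame 6: STRIKE. 10 + next two rolls (9+0) = 19. Cumulative: 82
Frame 7: OPEN (9+0=9). Cumulative: 91
Frame 8: OPEN (4+2=6). Cumulative: 97
Frame 9: OPEN (5+3=8). Cumulative: 105
Frame 10: OPEN. Sum of all frame-10 rolls (5+3) = 8. Cumulative: 113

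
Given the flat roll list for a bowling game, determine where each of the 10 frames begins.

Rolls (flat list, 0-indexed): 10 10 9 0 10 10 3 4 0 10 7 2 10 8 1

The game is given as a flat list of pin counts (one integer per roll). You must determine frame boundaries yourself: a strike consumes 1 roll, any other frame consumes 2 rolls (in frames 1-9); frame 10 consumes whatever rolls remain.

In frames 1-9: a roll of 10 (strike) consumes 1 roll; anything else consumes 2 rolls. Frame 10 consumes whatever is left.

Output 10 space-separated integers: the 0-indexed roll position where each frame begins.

Frame 1 starts at roll index 0: roll=10 (strike), consumes 1 roll
Frame 2 starts at roll index 1: roll=10 (strike), consumes 1 roll
Frame 3 starts at roll index 2: rolls=9,0 (sum=9), consumes 2 rolls
Frame 4 starts at roll index 4: roll=10 (strike), consumes 1 roll
Frame 5 starts at roll index 5: roll=10 (strike), consumes 1 roll
Frame 6 starts at roll index 6: rolls=3,4 (sum=7), consumes 2 rolls
Frame 7 starts at roll index 8: rolls=0,10 (sum=10), consumes 2 rolls
Frame 8 starts at roll index 10: rolls=7,2 (sum=9), consumes 2 rolls
Frame 9 starts at roll index 12: roll=10 (strike), consumes 1 roll
Frame 10 starts at roll index 13: 2 remaining rolls

Answer: 0 1 2 4 5 6 8 10 12 13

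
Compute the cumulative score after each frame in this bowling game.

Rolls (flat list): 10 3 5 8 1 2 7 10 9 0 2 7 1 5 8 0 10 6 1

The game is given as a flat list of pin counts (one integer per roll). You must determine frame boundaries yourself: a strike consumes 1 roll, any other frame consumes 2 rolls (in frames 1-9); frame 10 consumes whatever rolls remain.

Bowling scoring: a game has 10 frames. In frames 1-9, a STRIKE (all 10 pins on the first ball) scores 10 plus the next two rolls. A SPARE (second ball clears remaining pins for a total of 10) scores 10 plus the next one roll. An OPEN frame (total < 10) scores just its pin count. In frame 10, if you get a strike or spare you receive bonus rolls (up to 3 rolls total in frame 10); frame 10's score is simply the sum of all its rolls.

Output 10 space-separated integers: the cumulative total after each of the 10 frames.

Frame 1: STRIKE. 10 + next two rolls (3+5) = 18. Cumulative: 18
Frame 2: OPEN (3+5=8). Cumulative: 26
Frame 3: OPEN (8+1=9). Cumulative: 35
Frame 4: OPEN (2+7=9). Cumulative: 44
Frame 5: STRIKE. 10 + next two rolls (9+0) = 19. Cumulative: 63
Frame 6: OPEN (9+0=9). Cumulative: 72
Frame 7: OPEN (2+7=9). Cumulative: 81
Frame 8: OPEN (1+5=6). Cumulative: 87
Frame 9: OPEN (8+0=8). Cumulative: 95
Frame 10: STRIKE. Sum of all frame-10 rolls (10+6+1) = 17. Cumulative: 112

Answer: 18 26 35 44 63 72 81 87 95 112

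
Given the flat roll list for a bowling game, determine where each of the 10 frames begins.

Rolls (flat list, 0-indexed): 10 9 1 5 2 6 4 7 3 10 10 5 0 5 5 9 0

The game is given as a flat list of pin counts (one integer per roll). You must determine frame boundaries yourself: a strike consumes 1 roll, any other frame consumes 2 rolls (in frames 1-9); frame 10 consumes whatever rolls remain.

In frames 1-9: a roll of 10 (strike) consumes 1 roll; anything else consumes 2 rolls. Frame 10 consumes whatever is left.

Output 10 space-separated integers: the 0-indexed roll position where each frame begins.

Frame 1 starts at roll index 0: roll=10 (strike), consumes 1 roll
Frame 2 starts at roll index 1: rolls=9,1 (sum=10), consumes 2 rolls
Frame 3 starts at roll index 3: rolls=5,2 (sum=7), consumes 2 rolls
Frame 4 starts at roll index 5: rolls=6,4 (sum=10), consumes 2 rolls
Frame 5 starts at roll index 7: rolls=7,3 (sum=10), consumes 2 rolls
Frame 6 starts at roll index 9: roll=10 (strike), consumes 1 roll
Frame 7 starts at roll index 10: roll=10 (strike), consumes 1 roll
Frame 8 starts at roll index 11: rolls=5,0 (sum=5), consumes 2 rolls
Frame 9 starts at roll index 13: rolls=5,5 (sum=10), consumes 2 rolls
Frame 10 starts at roll index 15: 2 remaining rolls

Answer: 0 1 3 5 7 9 10 11 13 15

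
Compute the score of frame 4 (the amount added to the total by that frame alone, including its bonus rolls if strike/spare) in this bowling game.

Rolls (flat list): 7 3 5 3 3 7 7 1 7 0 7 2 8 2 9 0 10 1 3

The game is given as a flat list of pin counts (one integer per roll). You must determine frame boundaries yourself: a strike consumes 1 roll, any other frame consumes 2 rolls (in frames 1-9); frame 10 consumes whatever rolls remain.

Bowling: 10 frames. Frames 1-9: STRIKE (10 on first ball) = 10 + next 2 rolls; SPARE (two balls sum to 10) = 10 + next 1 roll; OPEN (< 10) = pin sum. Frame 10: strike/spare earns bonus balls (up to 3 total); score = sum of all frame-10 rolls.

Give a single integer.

Frame 1: SPARE (7+3=10). 10 + next roll (5) = 15. Cumulative: 15
Frame 2: OPEN (5+3=8). Cumulative: 23
Frame 3: SPARE (3+7=10). 10 + next roll (7) = 17. Cumulative: 40
Frame 4: OPEN (7+1=8). Cumulative: 48
Frame 5: OPEN (7+0=7). Cumulative: 55
Frame 6: OPEN (7+2=9). Cumulative: 64

Answer: 8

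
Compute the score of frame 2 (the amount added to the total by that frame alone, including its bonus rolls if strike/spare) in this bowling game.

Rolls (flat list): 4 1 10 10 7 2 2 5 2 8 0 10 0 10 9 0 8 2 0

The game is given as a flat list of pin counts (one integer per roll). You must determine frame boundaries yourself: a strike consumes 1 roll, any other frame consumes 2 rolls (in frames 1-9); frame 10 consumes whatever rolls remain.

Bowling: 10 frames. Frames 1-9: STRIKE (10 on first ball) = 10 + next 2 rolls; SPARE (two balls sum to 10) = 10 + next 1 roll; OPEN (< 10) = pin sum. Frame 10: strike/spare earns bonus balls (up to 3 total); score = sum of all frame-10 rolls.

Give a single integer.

Answer: 27

Derivation:
Frame 1: OPEN (4+1=5). Cumulative: 5
Frame 2: STRIKE. 10 + next two rolls (10+7) = 27. Cumulative: 32
Frame 3: STRIKE. 10 + next two rolls (7+2) = 19. Cumulative: 51
Frame 4: OPEN (7+2=9). Cumulative: 60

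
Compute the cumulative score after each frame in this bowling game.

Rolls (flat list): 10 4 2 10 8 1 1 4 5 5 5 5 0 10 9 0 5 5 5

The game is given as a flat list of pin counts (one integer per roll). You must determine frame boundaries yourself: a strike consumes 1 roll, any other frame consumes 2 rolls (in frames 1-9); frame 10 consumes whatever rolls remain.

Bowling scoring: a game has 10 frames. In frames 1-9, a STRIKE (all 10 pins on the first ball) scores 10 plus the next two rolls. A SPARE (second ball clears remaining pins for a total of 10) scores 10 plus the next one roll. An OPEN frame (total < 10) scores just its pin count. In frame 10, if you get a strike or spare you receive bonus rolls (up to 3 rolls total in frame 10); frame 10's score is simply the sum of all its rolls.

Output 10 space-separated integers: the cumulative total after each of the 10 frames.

Frame 1: STRIKE. 10 + next two rolls (4+2) = 16. Cumulative: 16
Frame 2: OPEN (4+2=6). Cumulative: 22
Frame 3: STRIKE. 10 + next two rolls (8+1) = 19. Cumulative: 41
Frame 4: OPEN (8+1=9). Cumulative: 50
Frame 5: OPEN (1+4=5). Cumulative: 55
Frame 6: SPARE (5+5=10). 10 + next roll (5) = 15. Cumulative: 70
Frame 7: SPARE (5+5=10). 10 + next roll (0) = 10. Cumulative: 80
Frame 8: SPARE (0+10=10). 10 + next roll (9) = 19. Cumulative: 99
Frame 9: OPEN (9+0=9). Cumulative: 108
Frame 10: SPARE. Sum of all frame-10 rolls (5+5+5) = 15. Cumulative: 123

Answer: 16 22 41 50 55 70 80 99 108 123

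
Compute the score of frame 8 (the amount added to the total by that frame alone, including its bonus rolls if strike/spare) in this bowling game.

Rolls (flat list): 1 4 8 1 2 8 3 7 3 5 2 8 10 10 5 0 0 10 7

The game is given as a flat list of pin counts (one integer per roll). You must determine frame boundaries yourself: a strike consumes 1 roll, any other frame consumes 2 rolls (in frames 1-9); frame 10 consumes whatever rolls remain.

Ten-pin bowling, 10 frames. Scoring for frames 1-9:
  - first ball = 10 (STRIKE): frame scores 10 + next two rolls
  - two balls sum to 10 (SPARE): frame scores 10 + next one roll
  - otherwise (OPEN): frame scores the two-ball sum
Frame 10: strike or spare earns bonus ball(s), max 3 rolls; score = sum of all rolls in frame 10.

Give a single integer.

Answer: 15

Derivation:
Frame 1: OPEN (1+4=5). Cumulative: 5
Frame 2: OPEN (8+1=9). Cumulative: 14
Frame 3: SPARE (2+8=10). 10 + next roll (3) = 13. Cumulative: 27
Frame 4: SPARE (3+7=10). 10 + next roll (3) = 13. Cumulative: 40
Frame 5: OPEN (3+5=8). Cumulative: 48
Frame 6: SPARE (2+8=10). 10 + next roll (10) = 20. Cumulative: 68
Frame 7: STRIKE. 10 + next two rolls (10+5) = 25. Cumulative: 93
Frame 8: STRIKE. 10 + next two rolls (5+0) = 15. Cumulative: 108
Frame 9: OPEN (5+0=5). Cumulative: 113
Frame 10: SPARE. Sum of all frame-10 rolls (0+10+7) = 17. Cumulative: 130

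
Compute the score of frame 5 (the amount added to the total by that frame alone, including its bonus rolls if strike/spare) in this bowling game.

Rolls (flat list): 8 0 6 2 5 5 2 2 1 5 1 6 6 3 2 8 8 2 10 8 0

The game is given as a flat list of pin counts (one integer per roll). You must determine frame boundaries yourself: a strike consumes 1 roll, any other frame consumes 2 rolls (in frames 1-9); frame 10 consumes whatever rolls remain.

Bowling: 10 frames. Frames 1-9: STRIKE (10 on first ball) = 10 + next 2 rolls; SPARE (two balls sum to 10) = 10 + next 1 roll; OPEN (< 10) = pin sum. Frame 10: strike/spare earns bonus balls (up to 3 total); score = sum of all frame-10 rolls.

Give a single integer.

Answer: 6

Derivation:
Frame 1: OPEN (8+0=8). Cumulative: 8
Frame 2: OPEN (6+2=8). Cumulative: 16
Frame 3: SPARE (5+5=10). 10 + next roll (2) = 12. Cumulative: 28
Frame 4: OPEN (2+2=4). Cumulative: 32
Frame 5: OPEN (1+5=6). Cumulative: 38
Frame 6: OPEN (1+6=7). Cumulative: 45
Frame 7: OPEN (6+3=9). Cumulative: 54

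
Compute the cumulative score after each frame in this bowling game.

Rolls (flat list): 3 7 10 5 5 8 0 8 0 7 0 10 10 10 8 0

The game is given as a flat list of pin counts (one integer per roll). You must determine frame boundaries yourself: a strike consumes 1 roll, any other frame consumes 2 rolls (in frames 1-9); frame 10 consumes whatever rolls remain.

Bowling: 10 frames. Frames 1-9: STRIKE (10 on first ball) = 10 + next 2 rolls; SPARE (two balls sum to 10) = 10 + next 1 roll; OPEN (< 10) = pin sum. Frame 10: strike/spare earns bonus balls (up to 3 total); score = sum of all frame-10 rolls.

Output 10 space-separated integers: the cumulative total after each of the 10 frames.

Answer: 20 40 58 66 74 81 111 139 157 165

Derivation:
Frame 1: SPARE (3+7=10). 10 + next roll (10) = 20. Cumulative: 20
Frame 2: STRIKE. 10 + next two rolls (5+5) = 20. Cumulative: 40
Frame 3: SPARE (5+5=10). 10 + next roll (8) = 18. Cumulative: 58
Frame 4: OPEN (8+0=8). Cumulative: 66
Frame 5: OPEN (8+0=8). Cumulative: 74
Frame 6: OPEN (7+0=7). Cumulative: 81
Frame 7: STRIKE. 10 + next two rolls (10+10) = 30. Cumulative: 111
Frame 8: STRIKE. 10 + next two rolls (10+8) = 28. Cumulative: 139
Frame 9: STRIKE. 10 + next two rolls (8+0) = 18. Cumulative: 157
Frame 10: OPEN. Sum of all frame-10 rolls (8+0) = 8. Cumulative: 165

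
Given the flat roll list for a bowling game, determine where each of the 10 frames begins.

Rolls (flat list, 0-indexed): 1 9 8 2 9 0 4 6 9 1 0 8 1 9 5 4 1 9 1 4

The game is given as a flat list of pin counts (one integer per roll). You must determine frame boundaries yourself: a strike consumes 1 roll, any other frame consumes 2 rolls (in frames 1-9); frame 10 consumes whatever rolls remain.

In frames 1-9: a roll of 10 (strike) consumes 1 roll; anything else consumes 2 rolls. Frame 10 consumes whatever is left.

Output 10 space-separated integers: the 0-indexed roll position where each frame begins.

Answer: 0 2 4 6 8 10 12 14 16 18

Derivation:
Frame 1 starts at roll index 0: rolls=1,9 (sum=10), consumes 2 rolls
Frame 2 starts at roll index 2: rolls=8,2 (sum=10), consumes 2 rolls
Frame 3 starts at roll index 4: rolls=9,0 (sum=9), consumes 2 rolls
Frame 4 starts at roll index 6: rolls=4,6 (sum=10), consumes 2 rolls
Frame 5 starts at roll index 8: rolls=9,1 (sum=10), consumes 2 rolls
Frame 6 starts at roll index 10: rolls=0,8 (sum=8), consumes 2 rolls
Frame 7 starts at roll index 12: rolls=1,9 (sum=10), consumes 2 rolls
Frame 8 starts at roll index 14: rolls=5,4 (sum=9), consumes 2 rolls
Frame 9 starts at roll index 16: rolls=1,9 (sum=10), consumes 2 rolls
Frame 10 starts at roll index 18: 2 remaining rolls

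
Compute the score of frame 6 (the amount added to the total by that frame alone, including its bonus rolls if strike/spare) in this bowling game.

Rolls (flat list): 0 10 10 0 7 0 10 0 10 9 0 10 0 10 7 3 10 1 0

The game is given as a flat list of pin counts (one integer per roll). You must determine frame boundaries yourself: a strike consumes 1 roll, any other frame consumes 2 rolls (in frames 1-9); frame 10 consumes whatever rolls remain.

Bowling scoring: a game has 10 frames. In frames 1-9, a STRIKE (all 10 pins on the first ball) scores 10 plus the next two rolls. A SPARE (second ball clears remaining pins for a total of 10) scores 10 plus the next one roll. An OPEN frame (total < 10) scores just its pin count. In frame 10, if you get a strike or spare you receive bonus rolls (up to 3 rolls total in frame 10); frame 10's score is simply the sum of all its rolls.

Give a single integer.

Answer: 9

Derivation:
Frame 1: SPARE (0+10=10). 10 + next roll (10) = 20. Cumulative: 20
Frame 2: STRIKE. 10 + next two rolls (0+7) = 17. Cumulative: 37
Frame 3: OPEN (0+7=7). Cumulative: 44
Frame 4: SPARE (0+10=10). 10 + next roll (0) = 10. Cumulative: 54
Frame 5: SPARE (0+10=10). 10 + next roll (9) = 19. Cumulative: 73
Frame 6: OPEN (9+0=9). Cumulative: 82
Frame 7: STRIKE. 10 + next two rolls (0+10) = 20. Cumulative: 102
Frame 8: SPARE (0+10=10). 10 + next roll (7) = 17. Cumulative: 119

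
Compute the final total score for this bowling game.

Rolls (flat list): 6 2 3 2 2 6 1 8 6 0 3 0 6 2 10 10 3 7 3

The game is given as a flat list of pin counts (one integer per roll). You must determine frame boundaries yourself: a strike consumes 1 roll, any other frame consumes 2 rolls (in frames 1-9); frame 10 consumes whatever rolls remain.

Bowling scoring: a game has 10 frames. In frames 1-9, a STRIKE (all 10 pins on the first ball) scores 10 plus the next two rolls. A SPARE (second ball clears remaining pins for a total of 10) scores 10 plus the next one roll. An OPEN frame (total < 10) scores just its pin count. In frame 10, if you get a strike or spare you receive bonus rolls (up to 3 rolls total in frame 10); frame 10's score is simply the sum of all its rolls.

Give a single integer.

Frame 1: OPEN (6+2=8). Cumulative: 8
Frame 2: OPEN (3+2=5). Cumulative: 13
Frame 3: OPEN (2+6=8). Cumulative: 21
Frame 4: OPEN (1+8=9). Cumulative: 30
Frame 5: OPEN (6+0=6). Cumulative: 36
Frame 6: OPEN (3+0=3). Cumulative: 39
Frame 7: OPEN (6+2=8). Cumulative: 47
Frame 8: STRIKE. 10 + next two rolls (10+3) = 23. Cumulative: 70
Frame 9: STRIKE. 10 + next two rolls (3+7) = 20. Cumulative: 90
Frame 10: SPARE. Sum of all frame-10 rolls (3+7+3) = 13. Cumulative: 103

Answer: 103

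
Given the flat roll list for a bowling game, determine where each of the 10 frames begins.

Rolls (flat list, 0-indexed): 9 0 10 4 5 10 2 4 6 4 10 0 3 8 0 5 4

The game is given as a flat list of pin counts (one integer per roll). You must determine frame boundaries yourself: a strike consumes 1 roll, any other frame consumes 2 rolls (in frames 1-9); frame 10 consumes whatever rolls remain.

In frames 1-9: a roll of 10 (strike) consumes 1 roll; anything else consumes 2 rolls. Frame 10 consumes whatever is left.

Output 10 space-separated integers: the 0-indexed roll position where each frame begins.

Answer: 0 2 3 5 6 8 10 11 13 15

Derivation:
Frame 1 starts at roll index 0: rolls=9,0 (sum=9), consumes 2 rolls
Frame 2 starts at roll index 2: roll=10 (strike), consumes 1 roll
Frame 3 starts at roll index 3: rolls=4,5 (sum=9), consumes 2 rolls
Frame 4 starts at roll index 5: roll=10 (strike), consumes 1 roll
Frame 5 starts at roll index 6: rolls=2,4 (sum=6), consumes 2 rolls
Frame 6 starts at roll index 8: rolls=6,4 (sum=10), consumes 2 rolls
Frame 7 starts at roll index 10: roll=10 (strike), consumes 1 roll
Frame 8 starts at roll index 11: rolls=0,3 (sum=3), consumes 2 rolls
Frame 9 starts at roll index 13: rolls=8,0 (sum=8), consumes 2 rolls
Frame 10 starts at roll index 15: 2 remaining rolls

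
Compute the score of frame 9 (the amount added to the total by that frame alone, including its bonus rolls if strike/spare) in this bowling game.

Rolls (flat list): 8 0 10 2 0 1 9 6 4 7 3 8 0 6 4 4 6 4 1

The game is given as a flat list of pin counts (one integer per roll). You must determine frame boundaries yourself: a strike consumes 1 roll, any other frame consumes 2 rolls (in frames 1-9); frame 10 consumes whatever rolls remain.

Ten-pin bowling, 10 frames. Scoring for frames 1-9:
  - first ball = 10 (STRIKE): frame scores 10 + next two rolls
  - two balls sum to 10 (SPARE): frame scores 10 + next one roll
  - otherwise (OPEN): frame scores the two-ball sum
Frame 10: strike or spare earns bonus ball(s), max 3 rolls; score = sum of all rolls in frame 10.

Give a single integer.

Frame 1: OPEN (8+0=8). Cumulative: 8
Frame 2: STRIKE. 10 + next two rolls (2+0) = 12. Cumulative: 20
Frame 3: OPEN (2+0=2). Cumulative: 22
Frame 4: SPARE (1+9=10). 10 + next roll (6) = 16. Cumulative: 38
Frame 5: SPARE (6+4=10). 10 + next roll (7) = 17. Cumulative: 55
Frame 6: SPARE (7+3=10). 10 + next roll (8) = 18. Cumulative: 73
Frame 7: OPEN (8+0=8). Cumulative: 81
Frame 8: SPARE (6+4=10). 10 + next roll (4) = 14. Cumulative: 95
Frame 9: SPARE (4+6=10). 10 + next roll (4) = 14. Cumulative: 109
Frame 10: OPEN. Sum of all frame-10 rolls (4+1) = 5. Cumulative: 114

Answer: 14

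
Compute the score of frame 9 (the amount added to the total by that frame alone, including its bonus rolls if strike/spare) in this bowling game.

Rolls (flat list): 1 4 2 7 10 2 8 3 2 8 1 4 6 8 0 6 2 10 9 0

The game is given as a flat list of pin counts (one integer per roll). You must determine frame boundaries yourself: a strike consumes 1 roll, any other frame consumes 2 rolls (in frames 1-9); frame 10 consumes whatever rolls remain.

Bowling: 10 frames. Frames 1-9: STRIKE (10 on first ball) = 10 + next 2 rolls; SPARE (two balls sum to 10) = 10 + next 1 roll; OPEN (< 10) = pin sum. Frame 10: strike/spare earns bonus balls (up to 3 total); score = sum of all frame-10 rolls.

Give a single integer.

Answer: 8

Derivation:
Frame 1: OPEN (1+4=5). Cumulative: 5
Frame 2: OPEN (2+7=9). Cumulative: 14
Frame 3: STRIKE. 10 + next two rolls (2+8) = 20. Cumulative: 34
Frame 4: SPARE (2+8=10). 10 + next roll (3) = 13. Cumulative: 47
Frame 5: OPEN (3+2=5). Cumulative: 52
Frame 6: OPEN (8+1=9). Cumulative: 61
Frame 7: SPARE (4+6=10). 10 + next roll (8) = 18. Cumulative: 79
Frame 8: OPEN (8+0=8). Cumulative: 87
Frame 9: OPEN (6+2=8). Cumulative: 95
Frame 10: STRIKE. Sum of all frame-10 rolls (10+9+0) = 19. Cumulative: 114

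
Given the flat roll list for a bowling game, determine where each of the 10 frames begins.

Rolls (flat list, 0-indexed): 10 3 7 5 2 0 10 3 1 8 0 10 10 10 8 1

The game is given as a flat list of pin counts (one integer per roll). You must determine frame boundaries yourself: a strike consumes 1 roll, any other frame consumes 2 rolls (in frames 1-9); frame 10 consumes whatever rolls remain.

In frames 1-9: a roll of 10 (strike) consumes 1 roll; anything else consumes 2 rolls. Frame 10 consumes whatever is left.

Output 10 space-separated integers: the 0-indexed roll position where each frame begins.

Answer: 0 1 3 5 7 9 11 12 13 14

Derivation:
Frame 1 starts at roll index 0: roll=10 (strike), consumes 1 roll
Frame 2 starts at roll index 1: rolls=3,7 (sum=10), consumes 2 rolls
Frame 3 starts at roll index 3: rolls=5,2 (sum=7), consumes 2 rolls
Frame 4 starts at roll index 5: rolls=0,10 (sum=10), consumes 2 rolls
Frame 5 starts at roll index 7: rolls=3,1 (sum=4), consumes 2 rolls
Frame 6 starts at roll index 9: rolls=8,0 (sum=8), consumes 2 rolls
Frame 7 starts at roll index 11: roll=10 (strike), consumes 1 roll
Frame 8 starts at roll index 12: roll=10 (strike), consumes 1 roll
Frame 9 starts at roll index 13: roll=10 (strike), consumes 1 roll
Frame 10 starts at roll index 14: 2 remaining rolls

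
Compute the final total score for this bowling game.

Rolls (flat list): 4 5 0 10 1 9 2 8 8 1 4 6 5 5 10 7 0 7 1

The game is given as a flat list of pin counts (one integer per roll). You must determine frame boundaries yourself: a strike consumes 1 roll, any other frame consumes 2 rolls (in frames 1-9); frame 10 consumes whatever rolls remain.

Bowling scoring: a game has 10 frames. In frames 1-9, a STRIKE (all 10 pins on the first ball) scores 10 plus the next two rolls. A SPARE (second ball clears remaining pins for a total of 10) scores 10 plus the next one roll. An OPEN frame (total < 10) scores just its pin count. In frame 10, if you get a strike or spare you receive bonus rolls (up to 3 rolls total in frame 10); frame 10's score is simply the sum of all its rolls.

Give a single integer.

Answer: 126

Derivation:
Frame 1: OPEN (4+5=9). Cumulative: 9
Frame 2: SPARE (0+10=10). 10 + next roll (1) = 11. Cumulative: 20
Frame 3: SPARE (1+9=10). 10 + next roll (2) = 12. Cumulative: 32
Frame 4: SPARE (2+8=10). 10 + next roll (8) = 18. Cumulative: 50
Frame 5: OPEN (8+1=9). Cumulative: 59
Frame 6: SPARE (4+6=10). 10 + next roll (5) = 15. Cumulative: 74
Frame 7: SPARE (5+5=10). 10 + next roll (10) = 20. Cumulative: 94
Frame 8: STRIKE. 10 + next two rolls (7+0) = 17. Cumulative: 111
Frame 9: OPEN (7+0=7). Cumulative: 118
Frame 10: OPEN. Sum of all frame-10 rolls (7+1) = 8. Cumulative: 126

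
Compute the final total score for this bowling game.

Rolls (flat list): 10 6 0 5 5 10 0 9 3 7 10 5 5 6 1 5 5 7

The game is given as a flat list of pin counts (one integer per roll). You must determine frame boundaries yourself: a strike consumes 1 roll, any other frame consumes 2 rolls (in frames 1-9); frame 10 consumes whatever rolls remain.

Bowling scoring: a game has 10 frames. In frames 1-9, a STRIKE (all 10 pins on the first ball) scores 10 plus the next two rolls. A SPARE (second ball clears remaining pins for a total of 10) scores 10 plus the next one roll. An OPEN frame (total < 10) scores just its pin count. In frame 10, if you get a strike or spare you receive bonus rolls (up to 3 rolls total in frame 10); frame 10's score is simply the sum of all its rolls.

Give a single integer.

Frame 1: STRIKE. 10 + next two rolls (6+0) = 16. Cumulative: 16
Frame 2: OPEN (6+0=6). Cumulative: 22
Frame 3: SPARE (5+5=10). 10 + next roll (10) = 20. Cumulative: 42
Frame 4: STRIKE. 10 + next two rolls (0+9) = 19. Cumulative: 61
Frame 5: OPEN (0+9=9). Cumulative: 70
Frame 6: SPARE (3+7=10). 10 + next roll (10) = 20. Cumulative: 90
Frame 7: STRIKE. 10 + next two rolls (5+5) = 20. Cumulative: 110
Frame 8: SPARE (5+5=10). 10 + next roll (6) = 16. Cumulative: 126
Frame 9: OPEN (6+1=7). Cumulative: 133
Frame 10: SPARE. Sum of all frame-10 rolls (5+5+7) = 17. Cumulative: 150

Answer: 150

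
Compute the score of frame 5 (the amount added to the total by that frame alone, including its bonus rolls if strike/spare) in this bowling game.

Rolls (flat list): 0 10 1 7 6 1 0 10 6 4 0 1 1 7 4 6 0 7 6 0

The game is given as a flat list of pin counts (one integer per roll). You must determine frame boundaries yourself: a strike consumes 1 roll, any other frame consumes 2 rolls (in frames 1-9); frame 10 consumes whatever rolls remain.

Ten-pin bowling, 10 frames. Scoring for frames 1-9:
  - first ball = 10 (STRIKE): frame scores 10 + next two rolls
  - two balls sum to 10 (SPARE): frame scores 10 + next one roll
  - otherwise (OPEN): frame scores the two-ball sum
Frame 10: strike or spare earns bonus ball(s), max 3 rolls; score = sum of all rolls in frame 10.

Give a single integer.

Frame 1: SPARE (0+10=10). 10 + next roll (1) = 11. Cumulative: 11
Frame 2: OPEN (1+7=8). Cumulative: 19
Frame 3: OPEN (6+1=7). Cumulative: 26
Frame 4: SPARE (0+10=10). 10 + next roll (6) = 16. Cumulative: 42
Frame 5: SPARE (6+4=10). 10 + next roll (0) = 10. Cumulative: 52
Frame 6: OPEN (0+1=1). Cumulative: 53
Frame 7: OPEN (1+7=8). Cumulative: 61

Answer: 10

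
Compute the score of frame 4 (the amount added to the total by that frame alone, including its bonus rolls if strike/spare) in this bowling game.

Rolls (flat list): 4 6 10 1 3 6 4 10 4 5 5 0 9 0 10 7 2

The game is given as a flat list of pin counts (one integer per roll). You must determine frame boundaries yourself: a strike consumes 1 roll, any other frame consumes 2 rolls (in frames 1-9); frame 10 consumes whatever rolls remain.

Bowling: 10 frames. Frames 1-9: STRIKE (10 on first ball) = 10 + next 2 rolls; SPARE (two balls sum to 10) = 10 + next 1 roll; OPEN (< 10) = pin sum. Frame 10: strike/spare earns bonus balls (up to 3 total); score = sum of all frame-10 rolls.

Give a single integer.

Answer: 20

Derivation:
Frame 1: SPARE (4+6=10). 10 + next roll (10) = 20. Cumulative: 20
Frame 2: STRIKE. 10 + next two rolls (1+3) = 14. Cumulative: 34
Frame 3: OPEN (1+3=4). Cumulative: 38
Frame 4: SPARE (6+4=10). 10 + next roll (10) = 20. Cumulative: 58
Frame 5: STRIKE. 10 + next two rolls (4+5) = 19. Cumulative: 77
Frame 6: OPEN (4+5=9). Cumulative: 86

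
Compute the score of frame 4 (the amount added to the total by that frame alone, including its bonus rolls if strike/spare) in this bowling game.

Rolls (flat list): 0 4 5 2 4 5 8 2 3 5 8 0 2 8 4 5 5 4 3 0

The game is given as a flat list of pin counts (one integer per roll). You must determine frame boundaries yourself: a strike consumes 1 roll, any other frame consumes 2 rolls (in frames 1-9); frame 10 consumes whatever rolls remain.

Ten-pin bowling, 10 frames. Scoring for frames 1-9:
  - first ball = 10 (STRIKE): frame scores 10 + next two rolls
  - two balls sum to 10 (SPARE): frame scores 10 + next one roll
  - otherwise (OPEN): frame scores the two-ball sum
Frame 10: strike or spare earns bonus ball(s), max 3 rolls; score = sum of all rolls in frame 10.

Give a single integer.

Answer: 13

Derivation:
Frame 1: OPEN (0+4=4). Cumulative: 4
Frame 2: OPEN (5+2=7). Cumulative: 11
Frame 3: OPEN (4+5=9). Cumulative: 20
Frame 4: SPARE (8+2=10). 10 + next roll (3) = 13. Cumulative: 33
Frame 5: OPEN (3+5=8). Cumulative: 41
Frame 6: OPEN (8+0=8). Cumulative: 49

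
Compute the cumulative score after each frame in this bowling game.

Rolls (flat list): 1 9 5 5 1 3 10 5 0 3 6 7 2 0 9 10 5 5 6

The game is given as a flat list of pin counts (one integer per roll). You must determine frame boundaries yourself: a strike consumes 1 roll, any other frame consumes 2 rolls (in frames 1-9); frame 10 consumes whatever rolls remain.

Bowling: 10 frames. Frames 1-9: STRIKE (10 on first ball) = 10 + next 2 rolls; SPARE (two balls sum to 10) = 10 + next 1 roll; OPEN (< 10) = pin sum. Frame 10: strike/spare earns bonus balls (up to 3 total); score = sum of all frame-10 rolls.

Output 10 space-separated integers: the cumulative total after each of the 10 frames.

Frame 1: SPARE (1+9=10). 10 + next roll (5) = 15. Cumulative: 15
Frame 2: SPARE (5+5=10). 10 + next roll (1) = 11. Cumulative: 26
Frame 3: OPEN (1+3=4). Cumulative: 30
Frame 4: STRIKE. 10 + next two rolls (5+0) = 15. Cumulative: 45
Frame 5: OPEN (5+0=5). Cumulative: 50
Frame 6: OPEN (3+6=9). Cumulative: 59
Frame 7: OPEN (7+2=9). Cumulative: 68
Frame 8: OPEN (0+9=9). Cumulative: 77
Frame 9: STRIKE. 10 + next two rolls (5+5) = 20. Cumulative: 97
Frame 10: SPARE. Sum of all frame-10 rolls (5+5+6) = 16. Cumulative: 113

Answer: 15 26 30 45 50 59 68 77 97 113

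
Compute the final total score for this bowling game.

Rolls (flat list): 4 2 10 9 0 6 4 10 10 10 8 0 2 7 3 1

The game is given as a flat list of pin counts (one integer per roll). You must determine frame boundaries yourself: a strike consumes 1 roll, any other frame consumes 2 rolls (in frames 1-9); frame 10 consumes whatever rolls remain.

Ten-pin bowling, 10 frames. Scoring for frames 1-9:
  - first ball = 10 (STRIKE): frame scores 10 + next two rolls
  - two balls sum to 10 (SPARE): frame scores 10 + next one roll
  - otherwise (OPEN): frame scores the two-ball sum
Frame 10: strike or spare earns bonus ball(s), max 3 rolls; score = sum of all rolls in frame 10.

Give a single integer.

Frame 1: OPEN (4+2=6). Cumulative: 6
Frame 2: STRIKE. 10 + next two rolls (9+0) = 19. Cumulative: 25
Frame 3: OPEN (9+0=9). Cumulative: 34
Frame 4: SPARE (6+4=10). 10 + next roll (10) = 20. Cumulative: 54
Frame 5: STRIKE. 10 + next two rolls (10+10) = 30. Cumulative: 84
Frame 6: STRIKE. 10 + next two rolls (10+8) = 28. Cumulative: 112
Frame 7: STRIKE. 10 + next two rolls (8+0) = 18. Cumulative: 130
Frame 8: OPEN (8+0=8). Cumulative: 138
Frame 9: OPEN (2+7=9). Cumulative: 147
Frame 10: OPEN. Sum of all frame-10 rolls (3+1) = 4. Cumulative: 151

Answer: 151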